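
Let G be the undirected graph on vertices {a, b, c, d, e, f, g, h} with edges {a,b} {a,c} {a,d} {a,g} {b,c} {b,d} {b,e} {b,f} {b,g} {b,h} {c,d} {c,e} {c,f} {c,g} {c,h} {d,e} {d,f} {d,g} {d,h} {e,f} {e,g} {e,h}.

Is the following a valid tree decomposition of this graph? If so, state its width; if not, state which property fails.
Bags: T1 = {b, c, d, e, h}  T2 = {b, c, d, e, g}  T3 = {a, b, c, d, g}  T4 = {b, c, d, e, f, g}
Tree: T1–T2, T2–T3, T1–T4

No — bags containing vertex g are not connected in the tree.

A tree decomposition must satisfy three properties: every vertex lies in some bag; for every edge, both endpoints lie together in some bag; and for every vertex, the bags containing it form a connected subtree. Here bags containing vertex g are not connected in the tree, so the decomposition is invalid.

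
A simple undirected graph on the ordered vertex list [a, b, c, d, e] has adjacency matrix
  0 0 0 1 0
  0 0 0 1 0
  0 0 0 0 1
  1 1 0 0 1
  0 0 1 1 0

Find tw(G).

1

A width-1 tree decomposition is:
Bags: B1 = {a, d}  B2 = {d, e}  B3 = {b, d}  B4 = {c, e}
Tree: B1–B2, B2–B3, B2–B4
The largest bag has 2 vertices, giving width 1; this decomposition certifies tw(G) ≤ 1. G has an edge, so its treewidth is at least 1. Hence tw(G) = 1 exactly.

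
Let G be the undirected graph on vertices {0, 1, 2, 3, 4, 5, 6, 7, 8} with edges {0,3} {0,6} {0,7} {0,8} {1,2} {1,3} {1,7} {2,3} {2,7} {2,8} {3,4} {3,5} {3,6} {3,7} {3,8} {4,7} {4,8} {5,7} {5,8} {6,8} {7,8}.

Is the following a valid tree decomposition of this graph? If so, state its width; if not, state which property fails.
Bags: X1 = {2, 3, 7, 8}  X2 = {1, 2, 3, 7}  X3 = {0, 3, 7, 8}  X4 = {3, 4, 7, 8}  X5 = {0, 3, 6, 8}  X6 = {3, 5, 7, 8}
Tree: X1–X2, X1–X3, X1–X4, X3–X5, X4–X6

Vertex coverage: the bags together contain {0, 1, 2, 3, 4, 5, 6, 7, 8}, the full vertex set. Edge coverage: each edge of G has both endpoints in at least one bag. Running intersection: for every vertex, the bags containing it form a connected subtree. All three properties hold, so this is a valid tree decomposition of width max|bag| − 1 = 3, and hence tw(G) ≤ 3.

Yes; width 3.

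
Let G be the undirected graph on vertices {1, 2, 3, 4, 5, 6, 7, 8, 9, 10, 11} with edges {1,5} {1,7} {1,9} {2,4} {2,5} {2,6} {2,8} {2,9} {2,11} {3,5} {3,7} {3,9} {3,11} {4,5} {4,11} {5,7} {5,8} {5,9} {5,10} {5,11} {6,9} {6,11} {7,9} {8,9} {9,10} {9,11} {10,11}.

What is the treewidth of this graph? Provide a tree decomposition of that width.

The largest bag has 4 vertices, giving width 3; this decomposition certifies tw(G) ≤ 3. For the lower bound, the 4 vertices {2, 5, 8, 9} are pairwise adjacent, and any tree decomposition puts a clique entirely inside one bag — forcing width ≥ 3. The upper and lower bounds meet at 3, so that is the treewidth.

Treewidth 3.
One such decomposition:
Bags: B1 = {5, 9, 10, 11}  B2 = {3, 5, 9, 11}  B3 = {2, 5, 9, 11}  B4 = {2, 5, 8, 9}  B5 = {2, 4, 5, 11}  B6 = {3, 5, 7, 9}  B7 = {2, 6, 9, 11}  B8 = {1, 5, 7, 9}
Tree: B1–B2, B2–B3, B3–B4, B3–B5, B2–B6, B3–B7, B6–B8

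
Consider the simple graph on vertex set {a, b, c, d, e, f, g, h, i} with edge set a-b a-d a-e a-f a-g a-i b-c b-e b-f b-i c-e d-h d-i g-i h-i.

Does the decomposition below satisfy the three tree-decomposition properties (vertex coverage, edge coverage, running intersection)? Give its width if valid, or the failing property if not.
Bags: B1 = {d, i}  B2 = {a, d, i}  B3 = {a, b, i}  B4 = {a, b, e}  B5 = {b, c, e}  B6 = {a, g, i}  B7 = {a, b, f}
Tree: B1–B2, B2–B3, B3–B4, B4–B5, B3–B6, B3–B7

A tree decomposition must satisfy three properties: every vertex lies in some bag; for every edge, both endpoints lie together in some bag; and for every vertex, the bags containing it form a connected subtree. Here vertex h appears in no bag, so the decomposition is invalid.

No — vertex h appears in no bag.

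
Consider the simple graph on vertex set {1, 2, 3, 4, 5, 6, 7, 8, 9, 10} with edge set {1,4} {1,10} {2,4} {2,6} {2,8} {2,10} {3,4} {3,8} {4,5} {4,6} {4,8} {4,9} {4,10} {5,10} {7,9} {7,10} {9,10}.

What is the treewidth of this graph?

2

A width-2 tree decomposition is:
Bags: B1 = {2, 4, 8}  B2 = {2, 4, 6}  B3 = {2, 4, 10}  B4 = {4, 9, 10}  B5 = {4, 5, 10}  B6 = {3, 4, 8}  B7 = {1, 4, 10}  B8 = {7, 9, 10}
Tree: B1–B2, B1–B3, B3–B4, B4–B5, B1–B6, B4–B7, B4–B8
The largest bag has 3 vertices, giving width 2; this decomposition certifies tw(G) ≤ 2. On the other hand G contains the 3-clique {2, 4, 8}. A clique must lie in a single bag of any decomposition, so no decomposition can have width below 2. The upper and lower bounds meet at 2, so that is the treewidth.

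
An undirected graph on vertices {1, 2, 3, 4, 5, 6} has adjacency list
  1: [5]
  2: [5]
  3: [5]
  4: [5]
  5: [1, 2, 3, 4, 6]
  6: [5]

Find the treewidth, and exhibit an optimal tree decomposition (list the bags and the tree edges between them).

Every bag has size at most 2, so the width is 2 − 1 = 1 and tw(G) ≤ 1. G has an edge, so its treewidth is at least 1. Hence tw(G) = 1 exactly.

Treewidth 1.
One such decomposition:
Bags: B1 = {1, 5}  B2 = {4, 5}  B3 = {5, 6}  B4 = {2, 5}  B5 = {3, 5}
Tree: B1–B2, B2–B3, B3–B4, B4–B5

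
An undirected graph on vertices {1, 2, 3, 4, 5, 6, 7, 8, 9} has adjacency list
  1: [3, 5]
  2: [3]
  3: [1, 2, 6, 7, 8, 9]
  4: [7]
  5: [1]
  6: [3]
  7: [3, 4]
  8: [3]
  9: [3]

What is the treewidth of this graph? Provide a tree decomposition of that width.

Each bag holds 2 vertices, so the decomposition has width 1, which upper-bounds the treewidth. Since G has at least one edge (e.g. 9–3), it is not an edgeless graph, so tw(G) ≥ 1. The upper and lower bounds meet at 1, so that is the treewidth.

Treewidth 1.
Bags: B1 = {3, 9}  B2 = {3, 7}  B3 = {2, 3}  B4 = {4, 7}  B5 = {3, 8}  B6 = {3, 6}  B7 = {1, 3}  B8 = {1, 5}
Tree: B1–B2, B2–B3, B2–B4, B2–B5, B1–B6, B5–B7, B7–B8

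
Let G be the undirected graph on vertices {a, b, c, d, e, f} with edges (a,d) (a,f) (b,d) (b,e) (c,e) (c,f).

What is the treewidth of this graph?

A width-2 tree decomposition is:
Bags: B1 = {b, d, e}  B2 = {c, d, e}  B3 = {c, d, f}  B4 = {a, d, f}
Tree: B1–B2, B2–B3, B3–B4
Every bag has size at most 3, so the width is 3 − 1 = 2 and tw(G) ≤ 2. Since d–b–e–c–f–a–d is a cycle in G, G is not acyclic. Forests are exactly the graphs of treewidth ≤ 1, so tw(G) ≥ 2. The upper and lower bounds meet at 2, so that is the treewidth.

2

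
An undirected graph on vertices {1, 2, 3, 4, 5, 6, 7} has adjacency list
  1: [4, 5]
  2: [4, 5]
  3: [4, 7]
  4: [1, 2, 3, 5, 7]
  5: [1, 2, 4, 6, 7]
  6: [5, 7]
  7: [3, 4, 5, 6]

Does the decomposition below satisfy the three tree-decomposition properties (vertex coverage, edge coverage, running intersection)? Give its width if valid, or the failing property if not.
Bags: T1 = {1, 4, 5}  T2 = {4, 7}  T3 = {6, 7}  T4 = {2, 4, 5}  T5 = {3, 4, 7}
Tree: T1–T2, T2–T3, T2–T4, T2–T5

No — edge (5,7) lies in no bag.

A tree decomposition must satisfy three properties: every vertex lies in some bag; for every edge, both endpoints lie together in some bag; and for every vertex, the bags containing it form a connected subtree. Here edge (5,7) lies in no bag, so the decomposition is invalid.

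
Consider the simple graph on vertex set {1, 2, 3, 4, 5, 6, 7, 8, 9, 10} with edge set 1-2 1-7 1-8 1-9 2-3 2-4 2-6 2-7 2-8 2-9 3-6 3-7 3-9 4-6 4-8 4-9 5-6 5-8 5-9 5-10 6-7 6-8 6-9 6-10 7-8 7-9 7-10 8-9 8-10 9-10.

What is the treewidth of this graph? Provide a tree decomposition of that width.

Treewidth 4.
One optimal decomposition is:
Bags: B1 = {1, 2, 7, 8, 9}  B2 = {2, 6, 7, 8, 9}  B3 = {2, 4, 6, 8, 9}  B4 = {6, 7, 8, 9, 10}  B5 = {5, 6, 8, 9, 10}  B6 = {2, 3, 6, 7, 9}
Tree: B1–B2, B2–B3, B2–B4, B4–B5, B2–B6

The largest bag has 5 vertices, giving width 4; this decomposition certifies tw(G) ≤ 4. On the other hand G contains the 5-clique {1, 2, 7, 8, 9}. A clique must lie in a single bag of any decomposition, so no decomposition can have width below 4. Hence tw(G) = 4 exactly.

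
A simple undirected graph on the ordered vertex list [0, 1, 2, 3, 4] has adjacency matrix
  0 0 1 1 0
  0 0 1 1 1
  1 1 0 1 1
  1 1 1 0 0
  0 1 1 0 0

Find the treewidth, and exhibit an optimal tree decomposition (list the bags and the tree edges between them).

Every bag has size at most 3, so the width is 3 − 1 = 2 and tw(G) ≤ 2. Conversely, {0, 2, 3} is a clique of size 3, and the vertices of any clique must share a bag in every tree decomposition; so some bag has ≥ 3 vertices and tw(G) ≥ 2. Combining the bounds, tw(G) = 2.

Treewidth 2.
Bags: B1 = {1, 2, 3}  B2 = {1, 2, 4}  B3 = {0, 2, 3}
Tree: B1–B2, B1–B3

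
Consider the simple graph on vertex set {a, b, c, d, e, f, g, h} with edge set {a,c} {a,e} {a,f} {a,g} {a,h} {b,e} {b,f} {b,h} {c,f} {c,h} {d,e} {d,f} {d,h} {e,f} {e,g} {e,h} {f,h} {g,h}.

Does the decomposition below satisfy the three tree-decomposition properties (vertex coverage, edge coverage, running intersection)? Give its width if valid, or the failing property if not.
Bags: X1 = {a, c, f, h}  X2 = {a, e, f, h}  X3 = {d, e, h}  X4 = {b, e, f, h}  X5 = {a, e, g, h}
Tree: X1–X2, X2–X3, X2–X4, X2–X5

A tree decomposition must satisfy three properties: every vertex lies in some bag; for every edge, both endpoints lie together in some bag; and for every vertex, the bags containing it form a connected subtree. Here edge (f,d) lies in no bag, so the decomposition is invalid.

No — edge (f,d) lies in no bag.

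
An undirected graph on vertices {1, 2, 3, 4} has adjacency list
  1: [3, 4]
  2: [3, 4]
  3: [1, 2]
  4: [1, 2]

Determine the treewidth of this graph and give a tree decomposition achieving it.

The largest bag has 3 vertices, giving width 2; this decomposition certifies tw(G) ≤ 2. Since 1–4–2–3–1 is a cycle in G, G is not acyclic. Forests are exactly the graphs of treewidth ≤ 1, so tw(G) ≥ 2. Combining the bounds, tw(G) = 2.

Treewidth 2.
One optimal decomposition is:
Bags: B1 = {1, 2, 4}  B2 = {1, 2, 3}
Tree: B1–B2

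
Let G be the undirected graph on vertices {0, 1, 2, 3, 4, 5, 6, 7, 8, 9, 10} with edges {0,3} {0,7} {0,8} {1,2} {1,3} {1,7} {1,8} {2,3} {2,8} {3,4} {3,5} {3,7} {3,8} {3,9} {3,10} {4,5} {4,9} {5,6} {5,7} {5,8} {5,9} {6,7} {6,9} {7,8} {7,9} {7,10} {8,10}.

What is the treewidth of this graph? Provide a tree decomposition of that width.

Treewidth 3.
One such decomposition:
Bags: B1 = {3, 5, 7, 9}  B2 = {3, 5, 7, 8}  B3 = {5, 6, 7, 9}  B4 = {0, 3, 7, 8}  B5 = {1, 3, 7, 8}  B6 = {1, 2, 3, 8}  B7 = {3, 4, 5, 9}  B8 = {3, 7, 8, 10}
Tree: B1–B2, B1–B3, B2–B4, B2–B5, B5–B6, B1–B7, B2–B8

Each bag holds 4 vertices, so the decomposition has width 3, which upper-bounds the treewidth. On the other hand G contains the 4-clique {1, 2, 3, 8}. A clique must lie in a single bag of any decomposition, so no decomposition can have width below 3. Hence tw(G) = 3 exactly.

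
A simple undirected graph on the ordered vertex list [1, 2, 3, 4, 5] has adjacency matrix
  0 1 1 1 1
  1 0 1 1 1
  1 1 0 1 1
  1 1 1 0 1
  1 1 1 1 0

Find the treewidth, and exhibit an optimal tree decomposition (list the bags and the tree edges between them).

Treewidth 4.
One such decomposition:
Bags: B1 = {1, 2, 3, 4, 5}
Tree: (single bag)

A single bag containing all 5 vertices is trivially a valid decomposition of width 4. On the other hand G contains the 5-clique {1, 2, 3, 4, 5}. A clique must lie in a single bag of any decomposition, so no decomposition can have width below 4. Hence tw(G) = 4 exactly.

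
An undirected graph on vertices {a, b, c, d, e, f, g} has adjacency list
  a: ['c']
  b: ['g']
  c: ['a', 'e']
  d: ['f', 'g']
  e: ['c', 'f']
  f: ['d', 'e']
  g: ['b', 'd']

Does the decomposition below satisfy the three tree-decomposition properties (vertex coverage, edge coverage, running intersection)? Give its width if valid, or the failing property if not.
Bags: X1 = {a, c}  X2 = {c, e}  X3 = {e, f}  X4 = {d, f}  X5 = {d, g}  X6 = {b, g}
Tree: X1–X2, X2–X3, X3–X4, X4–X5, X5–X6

Checking the three conditions: (i) the bags cover all of {a, b, c, d, e, f, g}; (ii) for each edge, some bag contains both endpoints; (iii) the bags containing any fixed vertex form a subtree. All hold, so the decomposition is valid with width 2 − 1 = 1.

Yes; width 1.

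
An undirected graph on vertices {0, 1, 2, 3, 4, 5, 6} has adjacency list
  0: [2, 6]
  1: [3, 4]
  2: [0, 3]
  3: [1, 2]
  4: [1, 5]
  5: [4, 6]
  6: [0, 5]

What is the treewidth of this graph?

2

A width-2 tree decomposition is:
Bags: B1 = {4, 5, 6}  B2 = {0, 4, 6}  B3 = {0, 2, 4}  B4 = {2, 3, 4}  B5 = {1, 3, 4}
Tree: B1–B2, B2–B3, B3–B4, B4–B5
Every bag has size at most 3, so the width is 3 − 1 = 2 and tw(G) ≤ 2. Since 4–5–6–0–2–3–1–4 is a cycle in G, G is not acyclic. Forests are exactly the graphs of treewidth ≤ 1, so tw(G) ≥ 2. Combining the bounds, tw(G) = 2.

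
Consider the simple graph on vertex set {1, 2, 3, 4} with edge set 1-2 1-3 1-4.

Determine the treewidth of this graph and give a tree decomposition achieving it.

Every bag has size at most 2, so the width is 2 − 1 = 1 and tw(G) ≤ 1. G has an edge, so its treewidth is at least 1. Hence tw(G) = 1 exactly.

Treewidth 1.
Bags: B1 = {1, 4}  B2 = {1, 2}  B3 = {1, 3}
Tree: B1–B2, B2–B3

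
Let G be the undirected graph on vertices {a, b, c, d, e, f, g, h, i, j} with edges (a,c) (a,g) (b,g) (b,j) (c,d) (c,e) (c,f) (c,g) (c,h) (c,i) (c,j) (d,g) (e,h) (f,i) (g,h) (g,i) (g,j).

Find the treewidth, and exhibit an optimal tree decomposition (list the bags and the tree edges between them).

Treewidth 2.
One such decomposition:
Bags: B1 = {c, e, h}  B2 = {c, g, h}  B3 = {c, g, i}  B4 = {c, g, j}  B5 = {b, g, j}  B6 = {c, d, g}  B7 = {c, f, i}  B8 = {a, c, g}
Tree: B1–B2, B2–B3, B2–B4, B4–B5, B2–B6, B3–B7, B4–B8

Every bag has size at most 3, so the width is 3 − 1 = 2 and tw(G) ≤ 2. For the lower bound, the 3 vertices {c, d, g} are pairwise adjacent, and any tree decomposition puts a clique entirely inside one bag — forcing width ≥ 2. Hence tw(G) = 2 exactly.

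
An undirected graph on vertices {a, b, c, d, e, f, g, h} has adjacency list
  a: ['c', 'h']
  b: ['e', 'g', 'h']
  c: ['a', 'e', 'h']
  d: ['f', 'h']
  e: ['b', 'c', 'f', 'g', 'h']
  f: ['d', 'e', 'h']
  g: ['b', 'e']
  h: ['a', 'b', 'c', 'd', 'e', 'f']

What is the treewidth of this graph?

A width-2 tree decomposition is:
Bags: B1 = {e, f, h}  B2 = {b, e, h}  B3 = {c, e, h}  B4 = {b, e, g}  B5 = {a, c, h}  B6 = {d, f, h}
Tree: B1–B2, B1–B3, B2–B4, B3–B5, B1–B6
The largest bag has 3 vertices, giving width 2; this decomposition certifies tw(G) ≤ 2. Conversely, {b, e, g} is a clique of size 3, and the vertices of any clique must share a bag in every tree decomposition; so some bag has ≥ 3 vertices and tw(G) ≥ 2. Therefore the treewidth is 2.

2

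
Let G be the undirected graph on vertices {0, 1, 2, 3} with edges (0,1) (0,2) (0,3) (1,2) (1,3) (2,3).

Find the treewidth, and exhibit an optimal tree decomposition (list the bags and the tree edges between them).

Treewidth 3.
Bags: B1 = {0, 1, 2, 3}
Tree: (single bag)

With just one bag of size 4, the width is 4 − 1 = 3, so tw(G) ≤ 3. On the other hand G contains the 4-clique {0, 1, 2, 3}. A clique must lie in a single bag of any decomposition, so no decomposition can have width below 3. Hence tw(G) = 3 exactly.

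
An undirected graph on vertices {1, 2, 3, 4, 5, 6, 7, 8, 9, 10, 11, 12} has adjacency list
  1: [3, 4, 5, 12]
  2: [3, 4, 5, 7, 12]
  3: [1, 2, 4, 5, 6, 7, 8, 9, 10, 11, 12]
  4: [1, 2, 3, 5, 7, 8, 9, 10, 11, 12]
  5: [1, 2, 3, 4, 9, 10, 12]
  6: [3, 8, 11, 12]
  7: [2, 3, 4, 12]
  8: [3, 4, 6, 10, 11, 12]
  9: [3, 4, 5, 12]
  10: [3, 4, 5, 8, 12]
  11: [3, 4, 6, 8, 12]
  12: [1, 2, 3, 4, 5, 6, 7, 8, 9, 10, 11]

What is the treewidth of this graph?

A width-4 tree decomposition is:
Bags: B1 = {2, 3, 4, 5, 12}  B2 = {1, 3, 4, 5, 12}  B3 = {3, 4, 5, 10, 12}  B4 = {2, 3, 4, 7, 12}  B5 = {3, 4, 8, 10, 12}  B6 = {3, 4, 8, 11, 12}  B7 = {3, 4, 5, 9, 12}  B8 = {3, 6, 8, 11, 12}
Tree: B1–B2, B2–B3, B1–B4, B3–B5, B5–B6, B2–B7, B6–B8
The largest bag has 5 vertices, giving width 4; this decomposition certifies tw(G) ≤ 4. On the other hand G contains the 5-clique {3, 4, 8, 10, 12}. A clique must lie in a single bag of any decomposition, so no decomposition can have width below 4. Combining the bounds, tw(G) = 4.

4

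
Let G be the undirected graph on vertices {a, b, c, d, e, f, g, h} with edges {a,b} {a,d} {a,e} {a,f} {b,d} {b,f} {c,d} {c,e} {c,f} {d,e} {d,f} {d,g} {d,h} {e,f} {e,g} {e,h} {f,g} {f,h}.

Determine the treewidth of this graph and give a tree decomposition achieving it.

Each bag holds 4 vertices, so the decomposition has width 3, which upper-bounds the treewidth. For the lower bound, the 4 vertices {d, e, f, g} are pairwise adjacent, and any tree decomposition puts a clique entirely inside one bag — forcing width ≥ 3. Hence tw(G) = 3 exactly.

Treewidth 3.
One optimal decomposition is:
Bags: B1 = {a, d, e, f}  B2 = {d, e, f, g}  B3 = {c, d, e, f}  B4 = {a, b, d, f}  B5 = {d, e, f, h}
Tree: B1–B2, B1–B3, B1–B4, B1–B5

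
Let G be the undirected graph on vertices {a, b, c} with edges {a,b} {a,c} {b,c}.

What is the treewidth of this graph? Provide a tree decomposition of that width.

Treewidth 2.
Bags: B1 = {a, b, c}
Tree: (single bag)

With just one bag of size 3, the width is 3 − 1 = 2, so tw(G) ≤ 2. For the lower bound, the 3 vertices {a, b, c} are pairwise adjacent, and any tree decomposition puts a clique entirely inside one bag — forcing width ≥ 2. The upper and lower bounds meet at 2, so that is the treewidth.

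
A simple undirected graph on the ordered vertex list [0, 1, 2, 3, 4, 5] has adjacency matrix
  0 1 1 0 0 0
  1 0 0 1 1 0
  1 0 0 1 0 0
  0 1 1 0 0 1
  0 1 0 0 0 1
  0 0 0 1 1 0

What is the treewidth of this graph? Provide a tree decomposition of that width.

Treewidth 2.
One optimal decomposition is:
Bags: B1 = {3, 4, 5}  B2 = {1, 3, 4}  B3 = {1, 2, 3}  B4 = {0, 1, 2}
Tree: B1–B2, B2–B3, B3–B4

The largest bag has 3 vertices, giving width 2; this decomposition certifies tw(G) ≤ 2. Since 5–4–1–3–5 is a cycle in G, G is not acyclic. Forests are exactly the graphs of treewidth ≤ 1, so tw(G) ≥ 2. Therefore the treewidth is 2.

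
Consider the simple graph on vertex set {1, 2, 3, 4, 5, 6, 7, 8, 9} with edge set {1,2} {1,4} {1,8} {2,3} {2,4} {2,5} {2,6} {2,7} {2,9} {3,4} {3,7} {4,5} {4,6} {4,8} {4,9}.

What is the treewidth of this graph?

2

A width-2 tree decomposition is:
Bags: B1 = {2, 4, 9}  B2 = {2, 4, 6}  B3 = {1, 2, 4}  B4 = {2, 3, 4}  B5 = {2, 4, 5}  B6 = {2, 3, 7}  B7 = {1, 4, 8}
Tree: B1–B2, B2–B3, B3–B4, B2–B5, B4–B6, B3–B7
Each bag holds 3 vertices, so the decomposition has width 2, which upper-bounds the treewidth. For the lower bound, the 3 vertices {1, 4, 8} are pairwise adjacent, and any tree decomposition puts a clique entirely inside one bag — forcing width ≥ 2. Therefore the treewidth is 2.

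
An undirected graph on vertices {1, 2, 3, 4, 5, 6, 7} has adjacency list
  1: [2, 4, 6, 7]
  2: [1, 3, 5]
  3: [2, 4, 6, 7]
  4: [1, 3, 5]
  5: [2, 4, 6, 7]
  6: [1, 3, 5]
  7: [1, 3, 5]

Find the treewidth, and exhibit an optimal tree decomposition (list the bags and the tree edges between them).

Treewidth 3.
One optimal decomposition is:
Bags: B1 = {1, 2, 3, 5}  B2 = {1, 3, 5, 6}  B3 = {1, 3, 4, 5}  B4 = {1, 3, 5, 7}
Tree: B1–B2, B2–B3, B3–B4

Every bag has size at most 4, so the width is 4 − 1 = 3 and tw(G) ≤ 3. For the lower bound: the 4 vertex sets {2,5}, {3,6}, {1}, {4} are disjoint, each induces a connected subgraph, and every pair is joined by at least one edge of G. Contracting each set to a single vertex therefore yields K_{4} as a minor, and since treewidth is minor-monotone, tw(G) ≥ tw(K_{4}) = 3. The upper and lower bounds meet at 3, so that is the treewidth.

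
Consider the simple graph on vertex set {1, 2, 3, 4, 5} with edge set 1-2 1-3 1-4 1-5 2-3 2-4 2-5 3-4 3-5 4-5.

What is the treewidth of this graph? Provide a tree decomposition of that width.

Treewidth 4.
One optimal decomposition is:
Bags: B1 = {1, 2, 3, 4, 5}
Tree: (single bag)

A single bag containing all 5 vertices is trivially a valid decomposition of width 4. For the lower bound, the 5 vertices {1, 2, 3, 4, 5} are pairwise adjacent, and any tree decomposition puts a clique entirely inside one bag — forcing width ≥ 4. Combining the bounds, tw(G) = 4.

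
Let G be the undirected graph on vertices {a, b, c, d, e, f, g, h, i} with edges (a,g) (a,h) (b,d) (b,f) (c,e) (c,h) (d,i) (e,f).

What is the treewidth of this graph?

1

A width-1 tree decomposition is:
Bags: B1 = {a, g}  B2 = {a, h}  B3 = {c, h}  B4 = {c, e}  B5 = {e, f}  B6 = {b, f}  B7 = {b, d}  B8 = {d, i}
Tree: B1–B2, B2–B3, B3–B4, B4–B5, B5–B6, B6–B7, B7–B8
The largest bag has 2 vertices, giving width 1; this decomposition certifies tw(G) ≤ 1. Any graph with an edge has treewidth ≥ 1, and G has the edge g–a. The upper and lower bounds meet at 1, so that is the treewidth.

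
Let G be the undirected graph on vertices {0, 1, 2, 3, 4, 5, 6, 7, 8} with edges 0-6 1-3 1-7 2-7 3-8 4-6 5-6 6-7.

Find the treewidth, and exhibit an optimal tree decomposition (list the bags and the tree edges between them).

Treewidth 1.
One such decomposition:
Bags: B1 = {0, 6}  B2 = {6, 7}  B3 = {4, 6}  B4 = {1, 7}  B5 = {2, 7}  B6 = {1, 3}  B7 = {5, 6}  B8 = {3, 8}
Tree: B1–B2, B1–B3, B2–B4, B2–B5, B4–B6, B2–B7, B6–B8

Every bag has size at most 2, so the width is 2 − 1 = 1 and tw(G) ≤ 1. Any graph with an edge has treewidth ≥ 1, and G has the edge 6–0. Combining the bounds, tw(G) = 1.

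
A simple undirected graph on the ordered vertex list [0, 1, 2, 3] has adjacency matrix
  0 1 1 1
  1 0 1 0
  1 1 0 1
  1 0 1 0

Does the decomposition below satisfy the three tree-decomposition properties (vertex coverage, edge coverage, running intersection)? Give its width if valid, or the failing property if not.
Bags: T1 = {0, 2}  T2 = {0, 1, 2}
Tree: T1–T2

A tree decomposition must satisfy three properties: every vertex lies in some bag; for every edge, both endpoints lie together in some bag; and for every vertex, the bags containing it form a connected subtree. Here vertex 3 appears in no bag, so the decomposition is invalid.

No — vertex 3 appears in no bag.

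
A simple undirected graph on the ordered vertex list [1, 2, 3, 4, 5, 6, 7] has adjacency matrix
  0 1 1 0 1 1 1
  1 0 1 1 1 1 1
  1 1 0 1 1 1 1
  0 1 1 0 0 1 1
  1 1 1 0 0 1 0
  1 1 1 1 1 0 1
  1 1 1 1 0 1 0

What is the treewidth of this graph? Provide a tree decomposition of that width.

Treewidth 4.
One such decomposition:
Bags: B1 = {1, 2, 3, 5, 6}  B2 = {1, 2, 3, 6, 7}  B3 = {2, 3, 4, 6, 7}
Tree: B1–B2, B2–B3

Each bag holds 5 vertices, so the decomposition has width 4, which upper-bounds the treewidth. On the other hand G contains the 5-clique {1, 2, 3, 5, 6}. A clique must lie in a single bag of any decomposition, so no decomposition can have width below 4. The upper and lower bounds meet at 4, so that is the treewidth.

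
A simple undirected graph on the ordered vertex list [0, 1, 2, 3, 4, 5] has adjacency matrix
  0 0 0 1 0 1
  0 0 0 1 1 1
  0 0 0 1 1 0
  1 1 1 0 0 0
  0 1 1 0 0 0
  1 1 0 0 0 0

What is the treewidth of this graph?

A width-2 tree decomposition is:
Bags: B1 = {0, 1, 5}  B2 = {0, 1, 3}  B3 = {1, 3, 4}  B4 = {2, 3, 4}
Tree: B1–B2, B2–B3, B3–B4
The largest bag has 3 vertices, giving width 2; this decomposition certifies tw(G) ≤ 2. Since 5–0–3–1–5 is a cycle in G, G is not acyclic. Forests are exactly the graphs of treewidth ≤ 1, so tw(G) ≥ 2. Hence tw(G) = 2 exactly.

2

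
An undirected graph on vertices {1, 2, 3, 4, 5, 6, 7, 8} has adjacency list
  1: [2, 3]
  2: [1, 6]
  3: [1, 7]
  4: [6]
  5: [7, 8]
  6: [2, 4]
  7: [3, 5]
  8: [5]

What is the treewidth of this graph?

A width-1 tree decomposition is:
Bags: B1 = {5, 8}  B2 = {5, 7}  B3 = {3, 7}  B4 = {1, 3}  B5 = {1, 2}  B6 = {2, 6}  B7 = {4, 6}
Tree: B1–B2, B2–B3, B3–B4, B4–B5, B5–B6, B6–B7
Every bag has size at most 2, so the width is 2 − 1 = 1 and tw(G) ≤ 1. Since G has at least one edge (e.g. 8–5), it is not an edgeless graph, so tw(G) ≥ 1. Combining the bounds, tw(G) = 1.

1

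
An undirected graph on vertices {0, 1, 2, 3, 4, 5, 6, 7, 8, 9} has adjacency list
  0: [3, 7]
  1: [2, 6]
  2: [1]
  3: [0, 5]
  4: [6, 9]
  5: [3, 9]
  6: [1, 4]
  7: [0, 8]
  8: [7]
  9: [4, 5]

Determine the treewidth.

1

A width-1 tree decomposition is:
Bags: B1 = {7, 8}  B2 = {0, 7}  B3 = {0, 3}  B4 = {3, 5}  B5 = {5, 9}  B6 = {4, 9}  B7 = {4, 6}  B8 = {1, 6}  B9 = {1, 2}
Tree: B1–B2, B2–B3, B3–B4, B4–B5, B5–B6, B6–B7, B7–B8, B8–B9
Each bag holds 2 vertices, so the decomposition has width 1, which upper-bounds the treewidth. Since G has at least one edge (e.g. 8–7), it is not an edgeless graph, so tw(G) ≥ 1. Hence tw(G) = 1 exactly.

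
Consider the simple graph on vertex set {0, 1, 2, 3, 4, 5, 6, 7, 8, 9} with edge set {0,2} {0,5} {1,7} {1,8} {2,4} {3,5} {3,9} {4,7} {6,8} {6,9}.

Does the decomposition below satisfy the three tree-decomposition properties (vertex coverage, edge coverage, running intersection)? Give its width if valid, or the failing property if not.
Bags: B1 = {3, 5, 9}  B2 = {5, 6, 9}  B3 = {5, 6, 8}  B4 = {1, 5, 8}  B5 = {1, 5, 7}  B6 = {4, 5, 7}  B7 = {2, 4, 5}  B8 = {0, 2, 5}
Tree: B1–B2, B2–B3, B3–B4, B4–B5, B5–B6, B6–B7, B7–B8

Checking the three conditions: (i) the bags cover all of {0, 1, 2, 3, 4, 5, 6, 7, 8, 9}; (ii) for each edge, some bag contains both endpoints; (iii) the bags containing any fixed vertex form a subtree. All hold, so the decomposition is valid with width 3 − 1 = 2.

Yes; width 2.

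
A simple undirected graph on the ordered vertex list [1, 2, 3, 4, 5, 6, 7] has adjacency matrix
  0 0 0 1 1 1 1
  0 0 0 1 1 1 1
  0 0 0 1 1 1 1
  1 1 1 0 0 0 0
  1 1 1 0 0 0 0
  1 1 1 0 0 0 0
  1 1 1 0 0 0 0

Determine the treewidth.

3

A width-3 tree decomposition is:
Bags: B1 = {1, 2, 3, 5}  B2 = {1, 2, 3, 6}  B3 = {1, 2, 3, 4}  B4 = {1, 2, 3, 7}
Tree: B1–B2, B2–B3, B3–B4
Every bag has size at most 4, so the width is 4 − 1 = 3 and tw(G) ≤ 3. For the lower bound: the 4 vertex sets {1,5}, {2,6}, {3}, {4} are disjoint, each induces a connected subgraph, and every pair is joined by at least one edge of G. Contracting each set to a single vertex therefore yields K_{4} as a minor, and since treewidth is minor-monotone, tw(G) ≥ tw(K_{4}) = 3. Hence tw(G) = 3 exactly.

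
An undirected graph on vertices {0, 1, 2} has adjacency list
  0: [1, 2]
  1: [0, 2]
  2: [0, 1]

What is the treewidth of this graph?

2

A width-2 tree decomposition is:
Bags: B1 = {0, 1, 2}
Tree: (single bag)
With just one bag of size 3, the width is 3 − 1 = 2, so tw(G) ≤ 2. For the lower bound, the 3 vertices {0, 1, 2} are pairwise adjacent, and any tree decomposition puts a clique entirely inside one bag — forcing width ≥ 2. Hence tw(G) = 2 exactly.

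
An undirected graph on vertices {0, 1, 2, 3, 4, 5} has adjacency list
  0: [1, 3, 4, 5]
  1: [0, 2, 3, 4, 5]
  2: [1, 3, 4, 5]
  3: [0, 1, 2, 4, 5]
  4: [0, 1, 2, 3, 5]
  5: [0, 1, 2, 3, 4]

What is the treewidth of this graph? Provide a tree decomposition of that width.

Treewidth 4.
One optimal decomposition is:
Bags: B1 = {1, 2, 3, 4, 5}  B2 = {0, 1, 3, 4, 5}
Tree: B1–B2

The largest bag has 5 vertices, giving width 4; this decomposition certifies tw(G) ≤ 4. For the lower bound, the 5 vertices {0, 1, 3, 4, 5} are pairwise adjacent, and any tree decomposition puts a clique entirely inside one bag — forcing width ≥ 4. Hence tw(G) = 4 exactly.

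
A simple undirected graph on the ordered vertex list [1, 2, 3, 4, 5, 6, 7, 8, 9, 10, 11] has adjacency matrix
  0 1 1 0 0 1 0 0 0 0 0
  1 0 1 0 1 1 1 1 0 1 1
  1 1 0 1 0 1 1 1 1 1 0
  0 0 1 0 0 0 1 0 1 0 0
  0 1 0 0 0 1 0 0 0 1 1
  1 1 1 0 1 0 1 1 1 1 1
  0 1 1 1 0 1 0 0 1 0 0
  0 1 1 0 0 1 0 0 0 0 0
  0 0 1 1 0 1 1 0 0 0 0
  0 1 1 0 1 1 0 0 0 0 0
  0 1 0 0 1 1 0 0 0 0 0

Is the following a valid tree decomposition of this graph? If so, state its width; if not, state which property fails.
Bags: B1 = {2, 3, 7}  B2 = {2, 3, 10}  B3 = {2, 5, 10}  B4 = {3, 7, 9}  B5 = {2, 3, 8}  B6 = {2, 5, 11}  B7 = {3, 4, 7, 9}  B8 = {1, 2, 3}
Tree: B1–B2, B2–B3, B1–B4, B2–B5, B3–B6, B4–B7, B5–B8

No — vertex 6 appears in no bag.

A tree decomposition must satisfy three properties: every vertex lies in some bag; for every edge, both endpoints lie together in some bag; and for every vertex, the bags containing it form a connected subtree. Here vertex 6 appears in no bag, so the decomposition is invalid.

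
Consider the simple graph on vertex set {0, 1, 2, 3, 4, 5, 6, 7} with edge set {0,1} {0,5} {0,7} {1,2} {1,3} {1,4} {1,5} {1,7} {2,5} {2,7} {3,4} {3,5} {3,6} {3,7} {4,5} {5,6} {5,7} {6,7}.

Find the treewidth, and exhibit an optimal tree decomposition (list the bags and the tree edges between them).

Treewidth 3.
Bags: B1 = {1, 2, 5, 7}  B2 = {1, 3, 5, 7}  B3 = {3, 5, 6, 7}  B4 = {0, 1, 5, 7}  B5 = {1, 3, 4, 5}
Tree: B1–B2, B2–B3, B1–B4, B2–B5

The largest bag has 4 vertices, giving width 3; this decomposition certifies tw(G) ≤ 3. For the lower bound, the 4 vertices {1, 3, 4, 5} are pairwise adjacent, and any tree decomposition puts a clique entirely inside one bag — forcing width ≥ 3. The upper and lower bounds meet at 3, so that is the treewidth.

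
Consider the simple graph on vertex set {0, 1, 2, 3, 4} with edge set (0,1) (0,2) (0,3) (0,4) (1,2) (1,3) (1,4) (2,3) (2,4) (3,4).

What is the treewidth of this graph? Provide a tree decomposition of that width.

Treewidth 4.
One optimal decomposition is:
Bags: B1 = {0, 1, 2, 3, 4}
Tree: (single bag)

With just one bag of size 5, the width is 5 − 1 = 4, so tw(G) ≤ 4. For the lower bound, the 5 vertices {0, 1, 2, 3, 4} are pairwise adjacent, and any tree decomposition puts a clique entirely inside one bag — forcing width ≥ 4. Combining the bounds, tw(G) = 4.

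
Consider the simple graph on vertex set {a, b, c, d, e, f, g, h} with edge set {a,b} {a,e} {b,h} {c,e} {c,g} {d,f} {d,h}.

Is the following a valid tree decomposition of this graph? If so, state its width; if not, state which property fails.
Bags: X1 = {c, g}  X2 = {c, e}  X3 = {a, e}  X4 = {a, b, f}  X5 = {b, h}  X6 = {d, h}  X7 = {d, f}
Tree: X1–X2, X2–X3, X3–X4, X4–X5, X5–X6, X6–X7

No — bags containing vertex f are not connected in the tree.

A tree decomposition must satisfy three properties: every vertex lies in some bag; for every edge, both endpoints lie together in some bag; and for every vertex, the bags containing it form a connected subtree. Here bags containing vertex f are not connected in the tree, so the decomposition is invalid.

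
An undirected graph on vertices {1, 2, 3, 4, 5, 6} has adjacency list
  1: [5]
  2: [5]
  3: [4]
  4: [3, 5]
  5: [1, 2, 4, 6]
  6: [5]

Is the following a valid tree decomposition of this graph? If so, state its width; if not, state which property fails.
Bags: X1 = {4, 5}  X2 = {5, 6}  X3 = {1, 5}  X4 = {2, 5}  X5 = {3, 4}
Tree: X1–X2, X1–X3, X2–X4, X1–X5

Every vertex of G appears in some bag (union = {1, 2, 3, 4, 5, 6}); every edge is covered by a bag; and for each vertex v the set of bags containing v is connected in the bag tree. The decomposition is therefore valid. The largest bag has 2 vertices, so the width is 1.

Yes; width 1.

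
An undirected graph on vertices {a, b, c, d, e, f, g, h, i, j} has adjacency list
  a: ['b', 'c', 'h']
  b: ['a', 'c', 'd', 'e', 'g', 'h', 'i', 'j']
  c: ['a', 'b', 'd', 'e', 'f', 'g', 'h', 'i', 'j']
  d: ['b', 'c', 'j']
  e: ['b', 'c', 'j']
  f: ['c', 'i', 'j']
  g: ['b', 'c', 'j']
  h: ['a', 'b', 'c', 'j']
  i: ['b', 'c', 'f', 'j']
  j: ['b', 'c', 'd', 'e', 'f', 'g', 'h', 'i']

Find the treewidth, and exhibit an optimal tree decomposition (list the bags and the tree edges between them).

Treewidth 3.
One such decomposition:
Bags: B1 = {b, c, g, j}  B2 = {b, c, i, j}  B3 = {b, c, e, j}  B4 = {b, c, h, j}  B5 = {b, c, d, j}  B6 = {c, f, i, j}  B7 = {a, b, c, h}
Tree: B1–B2, B2–B3, B3–B4, B1–B5, B2–B6, B4–B7

Each bag holds 4 vertices, so the decomposition has width 3, which upper-bounds the treewidth. For the lower bound, the 4 vertices {c, f, i, j} are pairwise adjacent, and any tree decomposition puts a clique entirely inside one bag — forcing width ≥ 3. The upper and lower bounds meet at 3, so that is the treewidth.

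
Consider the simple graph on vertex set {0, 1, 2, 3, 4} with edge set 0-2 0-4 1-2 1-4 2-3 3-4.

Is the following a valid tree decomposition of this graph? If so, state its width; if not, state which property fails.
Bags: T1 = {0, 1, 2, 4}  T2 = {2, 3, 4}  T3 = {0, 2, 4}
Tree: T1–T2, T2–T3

No — bags containing vertex 0 are not connected in the tree.

A tree decomposition must satisfy three properties: every vertex lies in some bag; for every edge, both endpoints lie together in some bag; and for every vertex, the bags containing it form a connected subtree. Here bags containing vertex 0 are not connected in the tree, so the decomposition is invalid.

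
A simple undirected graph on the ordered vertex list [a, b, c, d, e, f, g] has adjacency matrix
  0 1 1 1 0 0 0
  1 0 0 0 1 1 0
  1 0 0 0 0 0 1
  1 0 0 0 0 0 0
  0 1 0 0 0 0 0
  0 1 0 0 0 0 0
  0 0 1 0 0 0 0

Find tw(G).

1

A width-1 tree decomposition is:
Bags: B1 = {a, d}  B2 = {a, c}  B3 = {a, b}  B4 = {b, f}  B5 = {b, e}  B6 = {c, g}
Tree: B1–B2, B2–B3, B3–B4, B3–B5, B2–B6
The largest bag has 2 vertices, giving width 1; this decomposition certifies tw(G) ≤ 1. G has an edge, so its treewidth is at least 1. Hence tw(G) = 1 exactly.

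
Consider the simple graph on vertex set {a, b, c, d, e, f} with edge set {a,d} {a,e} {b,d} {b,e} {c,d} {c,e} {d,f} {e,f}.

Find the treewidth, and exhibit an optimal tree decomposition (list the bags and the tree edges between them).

Treewidth 2.
One such decomposition:
Bags: B1 = {d, e, f}  B2 = {b, d, e}  B3 = {c, d, e}  B4 = {a, d, e}
Tree: B1–B2, B2–B3, B3–B4

Each bag holds 3 vertices, so the decomposition has width 2, which upper-bounds the treewidth. For the lower bound, G contains the cycle f–e–b–d–f, so G is not a forest; only forests have treewidth ≤ 1, hence tw(G) ≥ 2. The upper and lower bounds meet at 2, so that is the treewidth.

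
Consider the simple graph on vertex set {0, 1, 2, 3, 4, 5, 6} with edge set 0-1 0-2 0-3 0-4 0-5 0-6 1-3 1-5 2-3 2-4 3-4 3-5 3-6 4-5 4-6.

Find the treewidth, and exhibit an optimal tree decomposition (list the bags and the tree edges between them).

Each bag holds 4 vertices, so the decomposition has width 3, which upper-bounds the treewidth. For the lower bound, the 4 vertices {0, 1, 3, 5} are pairwise adjacent, and any tree decomposition puts a clique entirely inside one bag — forcing width ≥ 3. Combining the bounds, tw(G) = 3.

Treewidth 3.
One such decomposition:
Bags: B1 = {0, 3, 4, 6}  B2 = {0, 3, 4, 5}  B3 = {0, 1, 3, 5}  B4 = {0, 2, 3, 4}
Tree: B1–B2, B2–B3, B1–B4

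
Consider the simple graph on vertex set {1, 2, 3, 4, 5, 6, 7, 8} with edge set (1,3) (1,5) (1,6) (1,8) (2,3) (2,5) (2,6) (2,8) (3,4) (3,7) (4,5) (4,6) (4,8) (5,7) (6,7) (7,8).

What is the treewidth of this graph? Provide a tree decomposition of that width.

Every bag has size at most 5, so the width is 5 − 1 = 4 and tw(G) ≤ 4. For the lower bound: the 5 vertex sets {1,6}, {5,7}, {4,8}, {3}, {2} are disjoint, each induces a connected subgraph, and every pair is joined by at least one edge of G. Contracting each set to a single vertex therefore yields K_{5} as a minor, and since treewidth is minor-monotone, tw(G) ≥ tw(K_{5}) = 4. Hence tw(G) = 4 exactly.

Treewidth 4.
Bags: B1 = {1, 3, 5, 6, 8}  B2 = {3, 5, 6, 7, 8}  B3 = {3, 4, 5, 6, 8}  B4 = {2, 3, 5, 6, 8}
Tree: B1–B2, B2–B3, B3–B4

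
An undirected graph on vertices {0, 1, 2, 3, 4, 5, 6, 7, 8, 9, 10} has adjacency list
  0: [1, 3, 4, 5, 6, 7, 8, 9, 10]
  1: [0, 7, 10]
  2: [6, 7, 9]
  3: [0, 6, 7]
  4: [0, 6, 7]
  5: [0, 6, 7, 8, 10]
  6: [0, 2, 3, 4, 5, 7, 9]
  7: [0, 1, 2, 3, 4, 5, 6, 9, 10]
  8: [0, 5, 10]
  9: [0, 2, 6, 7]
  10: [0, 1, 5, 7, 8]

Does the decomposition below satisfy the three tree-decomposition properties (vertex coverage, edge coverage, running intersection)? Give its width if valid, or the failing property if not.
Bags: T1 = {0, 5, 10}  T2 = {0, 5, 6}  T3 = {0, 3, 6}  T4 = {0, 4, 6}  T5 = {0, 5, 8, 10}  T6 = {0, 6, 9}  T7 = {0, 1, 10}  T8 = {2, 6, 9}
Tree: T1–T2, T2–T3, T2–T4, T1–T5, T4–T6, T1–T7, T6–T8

No — vertex 7 appears in no bag.

A tree decomposition must satisfy three properties: every vertex lies in some bag; for every edge, both endpoints lie together in some bag; and for every vertex, the bags containing it form a connected subtree. Here vertex 7 appears in no bag, so the decomposition is invalid.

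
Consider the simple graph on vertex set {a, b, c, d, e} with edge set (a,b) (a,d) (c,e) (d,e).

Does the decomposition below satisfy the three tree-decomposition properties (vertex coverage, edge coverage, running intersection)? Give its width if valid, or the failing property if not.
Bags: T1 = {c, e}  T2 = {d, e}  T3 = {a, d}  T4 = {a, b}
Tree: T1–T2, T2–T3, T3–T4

Checking the three conditions: (i) the bags cover all of {a, b, c, d, e}; (ii) for each edge, some bag contains both endpoints; (iii) the bags containing any fixed vertex form a subtree. All hold, so the decomposition is valid with width 2 − 1 = 1.

Yes; width 1.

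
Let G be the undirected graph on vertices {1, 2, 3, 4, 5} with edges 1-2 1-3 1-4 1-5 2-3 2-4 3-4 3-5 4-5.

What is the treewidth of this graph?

A width-3 tree decomposition is:
Bags: B1 = {1, 3, 4, 5}  B2 = {1, 2, 3, 4}
Tree: B1–B2
Every bag has size at most 4, so the width is 4 − 1 = 3 and tw(G) ≤ 3. Conversely, {1, 2, 3, 4} is a clique of size 4, and the vertices of any clique must share a bag in every tree decomposition; so some bag has ≥ 4 vertices and tw(G) ≥ 3. The upper and lower bounds meet at 3, so that is the treewidth.

3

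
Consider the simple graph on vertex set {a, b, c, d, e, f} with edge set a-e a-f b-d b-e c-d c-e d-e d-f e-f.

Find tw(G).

2

A width-2 tree decomposition is:
Bags: B1 = {b, d, e}  B2 = {d, e, f}  B3 = {c, d, e}  B4 = {a, e, f}
Tree: B1–B2, B1–B3, B2–B4
The largest bag has 3 vertices, giving width 2; this decomposition certifies tw(G) ≤ 2. On the other hand G contains the 3-clique {c, d, e}. A clique must lie in a single bag of any decomposition, so no decomposition can have width below 2. Hence tw(G) = 2 exactly.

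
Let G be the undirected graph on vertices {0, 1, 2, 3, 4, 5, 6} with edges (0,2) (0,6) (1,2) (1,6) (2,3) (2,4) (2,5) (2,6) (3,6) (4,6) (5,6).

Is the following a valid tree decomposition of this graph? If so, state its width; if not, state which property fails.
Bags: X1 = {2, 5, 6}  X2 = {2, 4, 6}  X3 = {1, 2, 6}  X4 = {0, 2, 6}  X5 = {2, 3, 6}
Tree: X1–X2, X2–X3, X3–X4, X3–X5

Yes; width 2.

Every vertex of G appears in some bag (union = {0, 1, 2, 3, 4, 5, 6}); every edge is covered by a bag; and for each vertex v the set of bags containing v is connected in the bag tree. The decomposition is therefore valid. The largest bag has 3 vertices, so the width is 2.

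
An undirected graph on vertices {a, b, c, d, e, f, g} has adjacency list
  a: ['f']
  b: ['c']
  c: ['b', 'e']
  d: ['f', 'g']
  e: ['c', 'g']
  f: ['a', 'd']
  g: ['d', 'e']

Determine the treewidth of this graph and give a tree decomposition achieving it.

Treewidth 1.
One optimal decomposition is:
Bags: B1 = {b, c}  B2 = {c, e}  B3 = {e, g}  B4 = {d, g}  B5 = {d, f}  B6 = {a, f}
Tree: B1–B2, B2–B3, B3–B4, B4–B5, B5–B6

Every bag has size at most 2, so the width is 2 − 1 = 1 and tw(G) ≤ 1. G has an edge, so its treewidth is at least 1. Combining the bounds, tw(G) = 1.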